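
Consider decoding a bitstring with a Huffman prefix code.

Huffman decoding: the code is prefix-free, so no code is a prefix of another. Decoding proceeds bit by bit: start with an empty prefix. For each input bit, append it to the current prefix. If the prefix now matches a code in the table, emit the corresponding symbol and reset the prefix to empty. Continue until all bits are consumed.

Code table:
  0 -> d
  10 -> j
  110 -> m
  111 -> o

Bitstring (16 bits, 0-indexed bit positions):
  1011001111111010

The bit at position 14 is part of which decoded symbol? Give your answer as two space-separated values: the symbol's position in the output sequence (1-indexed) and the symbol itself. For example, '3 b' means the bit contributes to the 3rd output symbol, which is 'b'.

Bit 0: prefix='1' (no match yet)
Bit 1: prefix='10' -> emit 'j', reset
Bit 2: prefix='1' (no match yet)
Bit 3: prefix='11' (no match yet)
Bit 4: prefix='110' -> emit 'm', reset
Bit 5: prefix='0' -> emit 'd', reset
Bit 6: prefix='1' (no match yet)
Bit 7: prefix='11' (no match yet)
Bit 8: prefix='111' -> emit 'o', reset
Bit 9: prefix='1' (no match yet)
Bit 10: prefix='11' (no match yet)
Bit 11: prefix='111' -> emit 'o', reset
Bit 12: prefix='1' (no match yet)
Bit 13: prefix='10' -> emit 'j', reset
Bit 14: prefix='1' (no match yet)
Bit 15: prefix='10' -> emit 'j', reset

Answer: 7 j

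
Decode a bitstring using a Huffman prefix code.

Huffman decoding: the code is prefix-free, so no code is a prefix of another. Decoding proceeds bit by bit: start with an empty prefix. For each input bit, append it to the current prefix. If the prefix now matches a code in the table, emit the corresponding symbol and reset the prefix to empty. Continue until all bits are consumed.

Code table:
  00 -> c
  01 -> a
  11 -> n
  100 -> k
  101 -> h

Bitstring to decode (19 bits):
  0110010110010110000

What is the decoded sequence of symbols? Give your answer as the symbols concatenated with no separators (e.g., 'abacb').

Bit 0: prefix='0' (no match yet)
Bit 1: prefix='01' -> emit 'a', reset
Bit 2: prefix='1' (no match yet)
Bit 3: prefix='10' (no match yet)
Bit 4: prefix='100' -> emit 'k', reset
Bit 5: prefix='1' (no match yet)
Bit 6: prefix='10' (no match yet)
Bit 7: prefix='101' -> emit 'h', reset
Bit 8: prefix='1' (no match yet)
Bit 9: prefix='10' (no match yet)
Bit 10: prefix='100' -> emit 'k', reset
Bit 11: prefix='1' (no match yet)
Bit 12: prefix='10' (no match yet)
Bit 13: prefix='101' -> emit 'h', reset
Bit 14: prefix='1' (no match yet)
Bit 15: prefix='10' (no match yet)
Bit 16: prefix='100' -> emit 'k', reset
Bit 17: prefix='0' (no match yet)
Bit 18: prefix='00' -> emit 'c', reset

Answer: akhkhkc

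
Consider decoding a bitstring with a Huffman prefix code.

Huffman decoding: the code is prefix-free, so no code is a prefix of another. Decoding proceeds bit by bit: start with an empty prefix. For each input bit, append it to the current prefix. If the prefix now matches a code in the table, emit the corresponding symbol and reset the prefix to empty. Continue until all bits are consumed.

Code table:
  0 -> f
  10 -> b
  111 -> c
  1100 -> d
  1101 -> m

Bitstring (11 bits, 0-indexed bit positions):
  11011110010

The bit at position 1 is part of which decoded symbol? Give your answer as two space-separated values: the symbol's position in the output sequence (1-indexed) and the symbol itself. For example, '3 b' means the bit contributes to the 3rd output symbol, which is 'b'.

Bit 0: prefix='1' (no match yet)
Bit 1: prefix='11' (no match yet)
Bit 2: prefix='110' (no match yet)
Bit 3: prefix='1101' -> emit 'm', reset
Bit 4: prefix='1' (no match yet)
Bit 5: prefix='11' (no match yet)

Answer: 1 m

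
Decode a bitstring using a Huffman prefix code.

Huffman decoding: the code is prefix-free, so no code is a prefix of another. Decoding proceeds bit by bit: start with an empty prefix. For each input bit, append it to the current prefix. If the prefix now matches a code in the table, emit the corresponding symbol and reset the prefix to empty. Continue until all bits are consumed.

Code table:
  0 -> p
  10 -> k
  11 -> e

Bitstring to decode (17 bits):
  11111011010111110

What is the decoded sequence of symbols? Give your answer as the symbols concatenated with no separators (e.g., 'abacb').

Bit 0: prefix='1' (no match yet)
Bit 1: prefix='11' -> emit 'e', reset
Bit 2: prefix='1' (no match yet)
Bit 3: prefix='11' -> emit 'e', reset
Bit 4: prefix='1' (no match yet)
Bit 5: prefix='10' -> emit 'k', reset
Bit 6: prefix='1' (no match yet)
Bit 7: prefix='11' -> emit 'e', reset
Bit 8: prefix='0' -> emit 'p', reset
Bit 9: prefix='1' (no match yet)
Bit 10: prefix='10' -> emit 'k', reset
Bit 11: prefix='1' (no match yet)
Bit 12: prefix='11' -> emit 'e', reset
Bit 13: prefix='1' (no match yet)
Bit 14: prefix='11' -> emit 'e', reset
Bit 15: prefix='1' (no match yet)
Bit 16: prefix='10' -> emit 'k', reset

Answer: eekepkeek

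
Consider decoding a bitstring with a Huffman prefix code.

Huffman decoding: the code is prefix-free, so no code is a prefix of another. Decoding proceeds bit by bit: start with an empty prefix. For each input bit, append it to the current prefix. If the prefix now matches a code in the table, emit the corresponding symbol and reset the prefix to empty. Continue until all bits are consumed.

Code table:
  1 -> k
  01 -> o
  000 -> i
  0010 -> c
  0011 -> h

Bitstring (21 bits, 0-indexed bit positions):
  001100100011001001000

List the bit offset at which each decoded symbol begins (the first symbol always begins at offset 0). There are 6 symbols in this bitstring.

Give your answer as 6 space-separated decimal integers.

Answer: 0 4 8 12 16 18

Derivation:
Bit 0: prefix='0' (no match yet)
Bit 1: prefix='00' (no match yet)
Bit 2: prefix='001' (no match yet)
Bit 3: prefix='0011' -> emit 'h', reset
Bit 4: prefix='0' (no match yet)
Bit 5: prefix='00' (no match yet)
Bit 6: prefix='001' (no match yet)
Bit 7: prefix='0010' -> emit 'c', reset
Bit 8: prefix='0' (no match yet)
Bit 9: prefix='00' (no match yet)
Bit 10: prefix='001' (no match yet)
Bit 11: prefix='0011' -> emit 'h', reset
Bit 12: prefix='0' (no match yet)
Bit 13: prefix='00' (no match yet)
Bit 14: prefix='001' (no match yet)
Bit 15: prefix='0010' -> emit 'c', reset
Bit 16: prefix='0' (no match yet)
Bit 17: prefix='01' -> emit 'o', reset
Bit 18: prefix='0' (no match yet)
Bit 19: prefix='00' (no match yet)
Bit 20: prefix='000' -> emit 'i', reset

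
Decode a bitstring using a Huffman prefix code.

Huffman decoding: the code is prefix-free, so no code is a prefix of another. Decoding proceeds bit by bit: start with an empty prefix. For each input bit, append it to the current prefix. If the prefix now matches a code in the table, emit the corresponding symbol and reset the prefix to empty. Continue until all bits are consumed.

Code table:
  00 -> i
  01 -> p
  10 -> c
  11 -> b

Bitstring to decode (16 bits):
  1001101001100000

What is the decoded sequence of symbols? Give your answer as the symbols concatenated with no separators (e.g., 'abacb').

Bit 0: prefix='1' (no match yet)
Bit 1: prefix='10' -> emit 'c', reset
Bit 2: prefix='0' (no match yet)
Bit 3: prefix='01' -> emit 'p', reset
Bit 4: prefix='1' (no match yet)
Bit 5: prefix='10' -> emit 'c', reset
Bit 6: prefix='1' (no match yet)
Bit 7: prefix='10' -> emit 'c', reset
Bit 8: prefix='0' (no match yet)
Bit 9: prefix='01' -> emit 'p', reset
Bit 10: prefix='1' (no match yet)
Bit 11: prefix='10' -> emit 'c', reset
Bit 12: prefix='0' (no match yet)
Bit 13: prefix='00' -> emit 'i', reset
Bit 14: prefix='0' (no match yet)
Bit 15: prefix='00' -> emit 'i', reset

Answer: cpccpcii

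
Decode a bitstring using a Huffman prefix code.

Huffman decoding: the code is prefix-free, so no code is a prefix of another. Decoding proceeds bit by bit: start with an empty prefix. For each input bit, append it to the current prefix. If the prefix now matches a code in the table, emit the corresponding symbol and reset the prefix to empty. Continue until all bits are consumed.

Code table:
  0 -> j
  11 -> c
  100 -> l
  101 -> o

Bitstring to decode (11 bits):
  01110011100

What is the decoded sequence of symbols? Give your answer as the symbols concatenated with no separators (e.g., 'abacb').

Answer: jclcl

Derivation:
Bit 0: prefix='0' -> emit 'j', reset
Bit 1: prefix='1' (no match yet)
Bit 2: prefix='11' -> emit 'c', reset
Bit 3: prefix='1' (no match yet)
Bit 4: prefix='10' (no match yet)
Bit 5: prefix='100' -> emit 'l', reset
Bit 6: prefix='1' (no match yet)
Bit 7: prefix='11' -> emit 'c', reset
Bit 8: prefix='1' (no match yet)
Bit 9: prefix='10' (no match yet)
Bit 10: prefix='100' -> emit 'l', reset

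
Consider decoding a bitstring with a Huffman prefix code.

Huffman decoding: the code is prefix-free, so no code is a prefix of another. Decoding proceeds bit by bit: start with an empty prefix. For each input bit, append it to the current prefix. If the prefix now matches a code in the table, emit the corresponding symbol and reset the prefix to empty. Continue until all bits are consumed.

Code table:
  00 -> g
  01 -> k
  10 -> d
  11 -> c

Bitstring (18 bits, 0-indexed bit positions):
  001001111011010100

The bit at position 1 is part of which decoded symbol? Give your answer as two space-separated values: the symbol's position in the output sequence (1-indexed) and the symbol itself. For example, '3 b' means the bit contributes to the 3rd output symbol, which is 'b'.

Bit 0: prefix='0' (no match yet)
Bit 1: prefix='00' -> emit 'g', reset
Bit 2: prefix='1' (no match yet)
Bit 3: prefix='10' -> emit 'd', reset
Bit 4: prefix='0' (no match yet)
Bit 5: prefix='01' -> emit 'k', reset

Answer: 1 g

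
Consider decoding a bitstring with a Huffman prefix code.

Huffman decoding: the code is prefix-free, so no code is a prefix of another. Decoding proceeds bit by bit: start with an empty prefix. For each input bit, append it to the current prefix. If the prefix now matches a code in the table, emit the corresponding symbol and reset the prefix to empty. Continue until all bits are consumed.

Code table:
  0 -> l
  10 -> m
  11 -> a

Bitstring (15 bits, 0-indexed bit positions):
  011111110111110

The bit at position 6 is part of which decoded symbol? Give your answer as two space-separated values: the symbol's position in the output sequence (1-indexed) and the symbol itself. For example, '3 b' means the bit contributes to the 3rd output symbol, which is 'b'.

Bit 0: prefix='0' -> emit 'l', reset
Bit 1: prefix='1' (no match yet)
Bit 2: prefix='11' -> emit 'a', reset
Bit 3: prefix='1' (no match yet)
Bit 4: prefix='11' -> emit 'a', reset
Bit 5: prefix='1' (no match yet)
Bit 6: prefix='11' -> emit 'a', reset
Bit 7: prefix='1' (no match yet)
Bit 8: prefix='10' -> emit 'm', reset
Bit 9: prefix='1' (no match yet)
Bit 10: prefix='11' -> emit 'a', reset

Answer: 4 a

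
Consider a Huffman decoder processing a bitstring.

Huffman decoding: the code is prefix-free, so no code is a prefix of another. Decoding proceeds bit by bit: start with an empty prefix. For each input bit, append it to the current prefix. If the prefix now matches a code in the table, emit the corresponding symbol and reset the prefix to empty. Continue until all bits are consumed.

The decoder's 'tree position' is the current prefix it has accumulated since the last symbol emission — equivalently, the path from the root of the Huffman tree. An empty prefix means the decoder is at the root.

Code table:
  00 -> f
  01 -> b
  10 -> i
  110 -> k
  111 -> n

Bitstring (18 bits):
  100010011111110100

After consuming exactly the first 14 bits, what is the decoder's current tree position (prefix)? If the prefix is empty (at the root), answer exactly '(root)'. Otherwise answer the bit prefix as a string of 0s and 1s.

Answer: (root)

Derivation:
Bit 0: prefix='1' (no match yet)
Bit 1: prefix='10' -> emit 'i', reset
Bit 2: prefix='0' (no match yet)
Bit 3: prefix='00' -> emit 'f', reset
Bit 4: prefix='1' (no match yet)
Bit 5: prefix='10' -> emit 'i', reset
Bit 6: prefix='0' (no match yet)
Bit 7: prefix='01' -> emit 'b', reset
Bit 8: prefix='1' (no match yet)
Bit 9: prefix='11' (no match yet)
Bit 10: prefix='111' -> emit 'n', reset
Bit 11: prefix='1' (no match yet)
Bit 12: prefix='11' (no match yet)
Bit 13: prefix='111' -> emit 'n', reset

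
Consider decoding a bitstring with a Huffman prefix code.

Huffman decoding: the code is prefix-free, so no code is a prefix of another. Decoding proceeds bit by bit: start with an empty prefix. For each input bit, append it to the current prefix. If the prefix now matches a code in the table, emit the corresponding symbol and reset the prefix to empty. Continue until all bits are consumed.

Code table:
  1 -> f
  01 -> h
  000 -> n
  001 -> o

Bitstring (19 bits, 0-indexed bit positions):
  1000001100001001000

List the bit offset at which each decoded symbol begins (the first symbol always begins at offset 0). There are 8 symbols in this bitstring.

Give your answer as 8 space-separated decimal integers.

Bit 0: prefix='1' -> emit 'f', reset
Bit 1: prefix='0' (no match yet)
Bit 2: prefix='00' (no match yet)
Bit 3: prefix='000' -> emit 'n', reset
Bit 4: prefix='0' (no match yet)
Bit 5: prefix='00' (no match yet)
Bit 6: prefix='001' -> emit 'o', reset
Bit 7: prefix='1' -> emit 'f', reset
Bit 8: prefix='0' (no match yet)
Bit 9: prefix='00' (no match yet)
Bit 10: prefix='000' -> emit 'n', reset
Bit 11: prefix='0' (no match yet)
Bit 12: prefix='01' -> emit 'h', reset
Bit 13: prefix='0' (no match yet)
Bit 14: prefix='00' (no match yet)
Bit 15: prefix='001' -> emit 'o', reset
Bit 16: prefix='0' (no match yet)
Bit 17: prefix='00' (no match yet)
Bit 18: prefix='000' -> emit 'n', reset

Answer: 0 1 4 7 8 11 13 16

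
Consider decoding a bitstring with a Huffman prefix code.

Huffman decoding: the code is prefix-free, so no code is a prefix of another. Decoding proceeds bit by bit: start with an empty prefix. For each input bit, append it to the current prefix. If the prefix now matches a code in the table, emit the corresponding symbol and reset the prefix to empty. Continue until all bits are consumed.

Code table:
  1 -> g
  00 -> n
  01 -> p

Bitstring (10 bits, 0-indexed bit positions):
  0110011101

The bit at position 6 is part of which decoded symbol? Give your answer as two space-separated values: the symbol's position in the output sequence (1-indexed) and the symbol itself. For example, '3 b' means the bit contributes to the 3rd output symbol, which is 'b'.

Bit 0: prefix='0' (no match yet)
Bit 1: prefix='01' -> emit 'p', reset
Bit 2: prefix='1' -> emit 'g', reset
Bit 3: prefix='0' (no match yet)
Bit 4: prefix='00' -> emit 'n', reset
Bit 5: prefix='1' -> emit 'g', reset
Bit 6: prefix='1' -> emit 'g', reset
Bit 7: prefix='1' -> emit 'g', reset
Bit 8: prefix='0' (no match yet)
Bit 9: prefix='01' -> emit 'p', reset

Answer: 5 g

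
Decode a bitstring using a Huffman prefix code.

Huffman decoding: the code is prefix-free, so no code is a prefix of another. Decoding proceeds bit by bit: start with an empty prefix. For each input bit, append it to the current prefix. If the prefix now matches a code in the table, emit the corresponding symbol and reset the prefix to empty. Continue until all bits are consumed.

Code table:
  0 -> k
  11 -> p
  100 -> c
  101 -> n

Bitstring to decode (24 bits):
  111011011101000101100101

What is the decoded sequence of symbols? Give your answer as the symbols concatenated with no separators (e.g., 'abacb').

Bit 0: prefix='1' (no match yet)
Bit 1: prefix='11' -> emit 'p', reset
Bit 2: prefix='1' (no match yet)
Bit 3: prefix='10' (no match yet)
Bit 4: prefix='101' -> emit 'n', reset
Bit 5: prefix='1' (no match yet)
Bit 6: prefix='10' (no match yet)
Bit 7: prefix='101' -> emit 'n', reset
Bit 8: prefix='1' (no match yet)
Bit 9: prefix='11' -> emit 'p', reset
Bit 10: prefix='0' -> emit 'k', reset
Bit 11: prefix='1' (no match yet)
Bit 12: prefix='10' (no match yet)
Bit 13: prefix='100' -> emit 'c', reset
Bit 14: prefix='0' -> emit 'k', reset
Bit 15: prefix='1' (no match yet)
Bit 16: prefix='10' (no match yet)
Bit 17: prefix='101' -> emit 'n', reset
Bit 18: prefix='1' (no match yet)
Bit 19: prefix='10' (no match yet)
Bit 20: prefix='100' -> emit 'c', reset
Bit 21: prefix='1' (no match yet)
Bit 22: prefix='10' (no match yet)
Bit 23: prefix='101' -> emit 'n', reset

Answer: pnnpkckncn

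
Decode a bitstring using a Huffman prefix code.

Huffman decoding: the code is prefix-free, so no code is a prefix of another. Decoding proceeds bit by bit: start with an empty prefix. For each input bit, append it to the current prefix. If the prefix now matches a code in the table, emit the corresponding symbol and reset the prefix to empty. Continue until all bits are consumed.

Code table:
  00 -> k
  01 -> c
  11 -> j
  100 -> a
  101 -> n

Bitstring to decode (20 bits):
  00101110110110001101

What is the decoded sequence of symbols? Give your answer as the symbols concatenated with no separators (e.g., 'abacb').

Answer: knjcnacn

Derivation:
Bit 0: prefix='0' (no match yet)
Bit 1: prefix='00' -> emit 'k', reset
Bit 2: prefix='1' (no match yet)
Bit 3: prefix='10' (no match yet)
Bit 4: prefix='101' -> emit 'n', reset
Bit 5: prefix='1' (no match yet)
Bit 6: prefix='11' -> emit 'j', reset
Bit 7: prefix='0' (no match yet)
Bit 8: prefix='01' -> emit 'c', reset
Bit 9: prefix='1' (no match yet)
Bit 10: prefix='10' (no match yet)
Bit 11: prefix='101' -> emit 'n', reset
Bit 12: prefix='1' (no match yet)
Bit 13: prefix='10' (no match yet)
Bit 14: prefix='100' -> emit 'a', reset
Bit 15: prefix='0' (no match yet)
Bit 16: prefix='01' -> emit 'c', reset
Bit 17: prefix='1' (no match yet)
Bit 18: prefix='10' (no match yet)
Bit 19: prefix='101' -> emit 'n', reset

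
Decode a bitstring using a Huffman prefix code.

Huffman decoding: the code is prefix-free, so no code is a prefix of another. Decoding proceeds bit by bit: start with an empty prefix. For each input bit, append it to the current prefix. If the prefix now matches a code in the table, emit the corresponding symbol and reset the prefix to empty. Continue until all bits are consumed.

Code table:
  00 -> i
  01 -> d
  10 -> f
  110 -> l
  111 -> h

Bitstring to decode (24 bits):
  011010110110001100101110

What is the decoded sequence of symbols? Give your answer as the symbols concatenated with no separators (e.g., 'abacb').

Answer: dffllilddl

Derivation:
Bit 0: prefix='0' (no match yet)
Bit 1: prefix='01' -> emit 'd', reset
Bit 2: prefix='1' (no match yet)
Bit 3: prefix='10' -> emit 'f', reset
Bit 4: prefix='1' (no match yet)
Bit 5: prefix='10' -> emit 'f', reset
Bit 6: prefix='1' (no match yet)
Bit 7: prefix='11' (no match yet)
Bit 8: prefix='110' -> emit 'l', reset
Bit 9: prefix='1' (no match yet)
Bit 10: prefix='11' (no match yet)
Bit 11: prefix='110' -> emit 'l', reset
Bit 12: prefix='0' (no match yet)
Bit 13: prefix='00' -> emit 'i', reset
Bit 14: prefix='1' (no match yet)
Bit 15: prefix='11' (no match yet)
Bit 16: prefix='110' -> emit 'l', reset
Bit 17: prefix='0' (no match yet)
Bit 18: prefix='01' -> emit 'd', reset
Bit 19: prefix='0' (no match yet)
Bit 20: prefix='01' -> emit 'd', reset
Bit 21: prefix='1' (no match yet)
Bit 22: prefix='11' (no match yet)
Bit 23: prefix='110' -> emit 'l', reset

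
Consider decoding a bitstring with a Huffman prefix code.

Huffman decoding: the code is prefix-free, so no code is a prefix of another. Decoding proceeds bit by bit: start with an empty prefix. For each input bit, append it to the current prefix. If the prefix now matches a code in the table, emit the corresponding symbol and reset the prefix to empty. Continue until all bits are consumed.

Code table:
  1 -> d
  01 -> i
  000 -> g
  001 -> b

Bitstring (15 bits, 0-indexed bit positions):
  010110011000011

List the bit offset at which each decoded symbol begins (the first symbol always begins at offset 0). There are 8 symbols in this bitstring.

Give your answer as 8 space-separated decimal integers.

Answer: 0 2 4 5 8 9 12 14

Derivation:
Bit 0: prefix='0' (no match yet)
Bit 1: prefix='01' -> emit 'i', reset
Bit 2: prefix='0' (no match yet)
Bit 3: prefix='01' -> emit 'i', reset
Bit 4: prefix='1' -> emit 'd', reset
Bit 5: prefix='0' (no match yet)
Bit 6: prefix='00' (no match yet)
Bit 7: prefix='001' -> emit 'b', reset
Bit 8: prefix='1' -> emit 'd', reset
Bit 9: prefix='0' (no match yet)
Bit 10: prefix='00' (no match yet)
Bit 11: prefix='000' -> emit 'g', reset
Bit 12: prefix='0' (no match yet)
Bit 13: prefix='01' -> emit 'i', reset
Bit 14: prefix='1' -> emit 'd', reset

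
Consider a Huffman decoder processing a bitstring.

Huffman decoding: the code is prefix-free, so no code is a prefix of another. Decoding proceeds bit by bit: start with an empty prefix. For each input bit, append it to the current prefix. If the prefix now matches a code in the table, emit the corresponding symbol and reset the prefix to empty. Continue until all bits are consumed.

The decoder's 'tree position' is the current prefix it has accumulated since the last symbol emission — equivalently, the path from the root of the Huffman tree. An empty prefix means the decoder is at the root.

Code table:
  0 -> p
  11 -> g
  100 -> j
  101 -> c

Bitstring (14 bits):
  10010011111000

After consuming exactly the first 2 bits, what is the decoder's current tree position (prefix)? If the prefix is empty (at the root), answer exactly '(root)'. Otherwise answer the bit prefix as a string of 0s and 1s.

Bit 0: prefix='1' (no match yet)
Bit 1: prefix='10' (no match yet)

Answer: 10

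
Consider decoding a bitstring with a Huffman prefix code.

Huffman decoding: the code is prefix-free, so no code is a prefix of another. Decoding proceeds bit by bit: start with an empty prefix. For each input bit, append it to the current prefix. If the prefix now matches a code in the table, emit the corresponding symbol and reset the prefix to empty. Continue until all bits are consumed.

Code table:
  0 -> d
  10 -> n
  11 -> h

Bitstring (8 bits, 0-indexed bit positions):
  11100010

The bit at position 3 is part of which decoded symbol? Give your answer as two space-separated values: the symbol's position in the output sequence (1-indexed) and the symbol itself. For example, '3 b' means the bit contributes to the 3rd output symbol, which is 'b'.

Bit 0: prefix='1' (no match yet)
Bit 1: prefix='11' -> emit 'h', reset
Bit 2: prefix='1' (no match yet)
Bit 3: prefix='10' -> emit 'n', reset
Bit 4: prefix='0' -> emit 'd', reset
Bit 5: prefix='0' -> emit 'd', reset
Bit 6: prefix='1' (no match yet)
Bit 7: prefix='10' -> emit 'n', reset

Answer: 2 n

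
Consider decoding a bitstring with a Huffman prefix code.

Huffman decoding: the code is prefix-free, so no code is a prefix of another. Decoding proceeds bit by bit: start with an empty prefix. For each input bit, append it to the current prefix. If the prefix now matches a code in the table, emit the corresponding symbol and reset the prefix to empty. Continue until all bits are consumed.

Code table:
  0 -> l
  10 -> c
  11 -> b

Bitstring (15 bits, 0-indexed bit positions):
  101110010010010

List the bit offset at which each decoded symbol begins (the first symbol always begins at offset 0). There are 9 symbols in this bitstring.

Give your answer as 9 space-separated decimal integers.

Bit 0: prefix='1' (no match yet)
Bit 1: prefix='10' -> emit 'c', reset
Bit 2: prefix='1' (no match yet)
Bit 3: prefix='11' -> emit 'b', reset
Bit 4: prefix='1' (no match yet)
Bit 5: prefix='10' -> emit 'c', reset
Bit 6: prefix='0' -> emit 'l', reset
Bit 7: prefix='1' (no match yet)
Bit 8: prefix='10' -> emit 'c', reset
Bit 9: prefix='0' -> emit 'l', reset
Bit 10: prefix='1' (no match yet)
Bit 11: prefix='10' -> emit 'c', reset
Bit 12: prefix='0' -> emit 'l', reset
Bit 13: prefix='1' (no match yet)
Bit 14: prefix='10' -> emit 'c', reset

Answer: 0 2 4 6 7 9 10 12 13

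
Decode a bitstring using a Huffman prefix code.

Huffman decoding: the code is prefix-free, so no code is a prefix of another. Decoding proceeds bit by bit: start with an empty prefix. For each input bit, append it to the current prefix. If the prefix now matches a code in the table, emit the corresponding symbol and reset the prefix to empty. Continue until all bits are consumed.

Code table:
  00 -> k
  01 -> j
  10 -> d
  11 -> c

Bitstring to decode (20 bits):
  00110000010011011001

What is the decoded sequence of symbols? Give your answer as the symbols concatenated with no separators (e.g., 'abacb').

Bit 0: prefix='0' (no match yet)
Bit 1: prefix='00' -> emit 'k', reset
Bit 2: prefix='1' (no match yet)
Bit 3: prefix='11' -> emit 'c', reset
Bit 4: prefix='0' (no match yet)
Bit 5: prefix='00' -> emit 'k', reset
Bit 6: prefix='0' (no match yet)
Bit 7: prefix='00' -> emit 'k', reset
Bit 8: prefix='0' (no match yet)
Bit 9: prefix='01' -> emit 'j', reset
Bit 10: prefix='0' (no match yet)
Bit 11: prefix='00' -> emit 'k', reset
Bit 12: prefix='1' (no match yet)
Bit 13: prefix='11' -> emit 'c', reset
Bit 14: prefix='0' (no match yet)
Bit 15: prefix='01' -> emit 'j', reset
Bit 16: prefix='1' (no match yet)
Bit 17: prefix='10' -> emit 'd', reset
Bit 18: prefix='0' (no match yet)
Bit 19: prefix='01' -> emit 'j', reset

Answer: kckkjkcjdj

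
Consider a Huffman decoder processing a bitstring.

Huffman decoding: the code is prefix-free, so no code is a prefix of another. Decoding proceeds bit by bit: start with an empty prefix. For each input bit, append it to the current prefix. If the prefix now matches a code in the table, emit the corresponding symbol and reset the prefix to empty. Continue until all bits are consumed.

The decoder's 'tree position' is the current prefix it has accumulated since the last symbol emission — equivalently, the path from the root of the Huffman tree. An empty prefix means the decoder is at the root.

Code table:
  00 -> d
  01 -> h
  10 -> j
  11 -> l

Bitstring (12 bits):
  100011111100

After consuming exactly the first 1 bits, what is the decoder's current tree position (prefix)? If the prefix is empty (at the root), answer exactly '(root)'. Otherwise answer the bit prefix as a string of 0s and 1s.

Answer: 1

Derivation:
Bit 0: prefix='1' (no match yet)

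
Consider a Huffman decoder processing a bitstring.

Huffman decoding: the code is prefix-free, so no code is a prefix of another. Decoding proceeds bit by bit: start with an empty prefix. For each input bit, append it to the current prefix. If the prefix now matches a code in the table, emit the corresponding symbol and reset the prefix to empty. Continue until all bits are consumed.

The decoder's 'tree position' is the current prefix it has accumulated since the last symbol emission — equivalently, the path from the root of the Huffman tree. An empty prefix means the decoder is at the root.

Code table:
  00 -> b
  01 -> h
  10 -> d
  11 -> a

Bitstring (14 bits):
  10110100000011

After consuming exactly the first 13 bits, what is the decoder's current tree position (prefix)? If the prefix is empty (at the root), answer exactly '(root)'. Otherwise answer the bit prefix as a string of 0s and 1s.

Bit 0: prefix='1' (no match yet)
Bit 1: prefix='10' -> emit 'd', reset
Bit 2: prefix='1' (no match yet)
Bit 3: prefix='11' -> emit 'a', reset
Bit 4: prefix='0' (no match yet)
Bit 5: prefix='01' -> emit 'h', reset
Bit 6: prefix='0' (no match yet)
Bit 7: prefix='00' -> emit 'b', reset
Bit 8: prefix='0' (no match yet)
Bit 9: prefix='00' -> emit 'b', reset
Bit 10: prefix='0' (no match yet)
Bit 11: prefix='00' -> emit 'b', reset
Bit 12: prefix='1' (no match yet)

Answer: 1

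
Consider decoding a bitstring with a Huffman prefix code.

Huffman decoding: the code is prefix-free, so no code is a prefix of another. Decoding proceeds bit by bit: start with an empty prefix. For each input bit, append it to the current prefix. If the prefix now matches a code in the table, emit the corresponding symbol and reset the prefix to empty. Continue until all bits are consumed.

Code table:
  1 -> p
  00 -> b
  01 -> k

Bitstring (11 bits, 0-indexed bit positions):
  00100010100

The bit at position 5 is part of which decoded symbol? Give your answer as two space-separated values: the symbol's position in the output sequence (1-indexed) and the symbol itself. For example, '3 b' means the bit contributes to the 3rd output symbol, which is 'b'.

Bit 0: prefix='0' (no match yet)
Bit 1: prefix='00' -> emit 'b', reset
Bit 2: prefix='1' -> emit 'p', reset
Bit 3: prefix='0' (no match yet)
Bit 4: prefix='00' -> emit 'b', reset
Bit 5: prefix='0' (no match yet)
Bit 6: prefix='01' -> emit 'k', reset
Bit 7: prefix='0' (no match yet)
Bit 8: prefix='01' -> emit 'k', reset
Bit 9: prefix='0' (no match yet)

Answer: 4 k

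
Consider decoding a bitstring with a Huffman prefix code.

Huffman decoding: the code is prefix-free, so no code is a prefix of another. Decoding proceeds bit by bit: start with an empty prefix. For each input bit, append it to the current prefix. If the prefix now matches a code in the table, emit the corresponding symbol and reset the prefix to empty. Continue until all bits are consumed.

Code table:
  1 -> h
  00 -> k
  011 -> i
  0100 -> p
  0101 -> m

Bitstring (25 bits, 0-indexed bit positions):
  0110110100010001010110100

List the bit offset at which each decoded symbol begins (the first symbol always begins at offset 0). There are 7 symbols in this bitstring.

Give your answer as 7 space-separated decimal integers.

Bit 0: prefix='0' (no match yet)
Bit 1: prefix='01' (no match yet)
Bit 2: prefix='011' -> emit 'i', reset
Bit 3: prefix='0' (no match yet)
Bit 4: prefix='01' (no match yet)
Bit 5: prefix='011' -> emit 'i', reset
Bit 6: prefix='0' (no match yet)
Bit 7: prefix='01' (no match yet)
Bit 8: prefix='010' (no match yet)
Bit 9: prefix='0100' -> emit 'p', reset
Bit 10: prefix='0' (no match yet)
Bit 11: prefix='01' (no match yet)
Bit 12: prefix='010' (no match yet)
Bit 13: prefix='0100' -> emit 'p', reset
Bit 14: prefix='0' (no match yet)
Bit 15: prefix='01' (no match yet)
Bit 16: prefix='010' (no match yet)
Bit 17: prefix='0101' -> emit 'm', reset
Bit 18: prefix='0' (no match yet)
Bit 19: prefix='01' (no match yet)
Bit 20: prefix='011' -> emit 'i', reset
Bit 21: prefix='0' (no match yet)
Bit 22: prefix='01' (no match yet)
Bit 23: prefix='010' (no match yet)
Bit 24: prefix='0100' -> emit 'p', reset

Answer: 0 3 6 10 14 18 21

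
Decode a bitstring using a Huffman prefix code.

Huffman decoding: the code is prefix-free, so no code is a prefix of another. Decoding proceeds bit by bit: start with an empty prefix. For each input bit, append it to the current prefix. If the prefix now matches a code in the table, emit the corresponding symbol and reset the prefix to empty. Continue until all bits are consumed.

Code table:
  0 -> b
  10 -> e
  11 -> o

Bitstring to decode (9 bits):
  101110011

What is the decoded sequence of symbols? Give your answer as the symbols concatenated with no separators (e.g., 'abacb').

Answer: eoebo

Derivation:
Bit 0: prefix='1' (no match yet)
Bit 1: prefix='10' -> emit 'e', reset
Bit 2: prefix='1' (no match yet)
Bit 3: prefix='11' -> emit 'o', reset
Bit 4: prefix='1' (no match yet)
Bit 5: prefix='10' -> emit 'e', reset
Bit 6: prefix='0' -> emit 'b', reset
Bit 7: prefix='1' (no match yet)
Bit 8: prefix='11' -> emit 'o', reset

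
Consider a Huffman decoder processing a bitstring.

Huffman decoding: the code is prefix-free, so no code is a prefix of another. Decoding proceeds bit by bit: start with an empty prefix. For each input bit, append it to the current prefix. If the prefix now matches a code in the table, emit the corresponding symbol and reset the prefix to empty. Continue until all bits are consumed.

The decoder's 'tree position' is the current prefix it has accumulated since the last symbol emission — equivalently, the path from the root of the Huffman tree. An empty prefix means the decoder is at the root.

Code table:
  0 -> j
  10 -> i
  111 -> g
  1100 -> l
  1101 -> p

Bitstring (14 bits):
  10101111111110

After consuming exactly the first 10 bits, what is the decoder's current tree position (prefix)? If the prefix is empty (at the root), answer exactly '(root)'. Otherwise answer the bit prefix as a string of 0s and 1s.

Answer: (root)

Derivation:
Bit 0: prefix='1' (no match yet)
Bit 1: prefix='10' -> emit 'i', reset
Bit 2: prefix='1' (no match yet)
Bit 3: prefix='10' -> emit 'i', reset
Bit 4: prefix='1' (no match yet)
Bit 5: prefix='11' (no match yet)
Bit 6: prefix='111' -> emit 'g', reset
Bit 7: prefix='1' (no match yet)
Bit 8: prefix='11' (no match yet)
Bit 9: prefix='111' -> emit 'g', reset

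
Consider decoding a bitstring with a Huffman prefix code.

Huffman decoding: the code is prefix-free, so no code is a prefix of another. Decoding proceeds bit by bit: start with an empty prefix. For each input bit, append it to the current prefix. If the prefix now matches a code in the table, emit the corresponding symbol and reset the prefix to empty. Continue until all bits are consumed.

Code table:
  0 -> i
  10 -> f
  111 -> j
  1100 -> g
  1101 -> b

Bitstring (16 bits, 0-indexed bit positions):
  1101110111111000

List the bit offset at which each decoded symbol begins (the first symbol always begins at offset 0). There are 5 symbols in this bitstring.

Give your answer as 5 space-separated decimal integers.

Answer: 0 4 8 11 15

Derivation:
Bit 0: prefix='1' (no match yet)
Bit 1: prefix='11' (no match yet)
Bit 2: prefix='110' (no match yet)
Bit 3: prefix='1101' -> emit 'b', reset
Bit 4: prefix='1' (no match yet)
Bit 5: prefix='11' (no match yet)
Bit 6: prefix='110' (no match yet)
Bit 7: prefix='1101' -> emit 'b', reset
Bit 8: prefix='1' (no match yet)
Bit 9: prefix='11' (no match yet)
Bit 10: prefix='111' -> emit 'j', reset
Bit 11: prefix='1' (no match yet)
Bit 12: prefix='11' (no match yet)
Bit 13: prefix='110' (no match yet)
Bit 14: prefix='1100' -> emit 'g', reset
Bit 15: prefix='0' -> emit 'i', reset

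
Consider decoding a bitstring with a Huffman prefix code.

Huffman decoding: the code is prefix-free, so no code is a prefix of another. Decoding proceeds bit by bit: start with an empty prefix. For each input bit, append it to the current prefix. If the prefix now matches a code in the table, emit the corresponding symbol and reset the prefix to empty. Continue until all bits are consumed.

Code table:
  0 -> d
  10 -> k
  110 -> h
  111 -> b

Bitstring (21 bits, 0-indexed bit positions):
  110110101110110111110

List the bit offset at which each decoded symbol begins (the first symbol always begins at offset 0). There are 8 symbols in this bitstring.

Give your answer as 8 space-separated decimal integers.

Bit 0: prefix='1' (no match yet)
Bit 1: prefix='11' (no match yet)
Bit 2: prefix='110' -> emit 'h', reset
Bit 3: prefix='1' (no match yet)
Bit 4: prefix='11' (no match yet)
Bit 5: prefix='110' -> emit 'h', reset
Bit 6: prefix='1' (no match yet)
Bit 7: prefix='10' -> emit 'k', reset
Bit 8: prefix='1' (no match yet)
Bit 9: prefix='11' (no match yet)
Bit 10: prefix='111' -> emit 'b', reset
Bit 11: prefix='0' -> emit 'd', reset
Bit 12: prefix='1' (no match yet)
Bit 13: prefix='11' (no match yet)
Bit 14: prefix='110' -> emit 'h', reset
Bit 15: prefix='1' (no match yet)
Bit 16: prefix='11' (no match yet)
Bit 17: prefix='111' -> emit 'b', reset
Bit 18: prefix='1' (no match yet)
Bit 19: prefix='11' (no match yet)
Bit 20: prefix='110' -> emit 'h', reset

Answer: 0 3 6 8 11 12 15 18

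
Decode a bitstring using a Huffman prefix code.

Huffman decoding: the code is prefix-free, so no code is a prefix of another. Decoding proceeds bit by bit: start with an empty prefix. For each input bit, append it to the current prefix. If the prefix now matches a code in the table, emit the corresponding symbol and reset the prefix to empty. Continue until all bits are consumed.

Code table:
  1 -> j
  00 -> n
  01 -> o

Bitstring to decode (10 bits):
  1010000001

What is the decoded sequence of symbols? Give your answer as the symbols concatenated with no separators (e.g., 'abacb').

Answer: jonnnj

Derivation:
Bit 0: prefix='1' -> emit 'j', reset
Bit 1: prefix='0' (no match yet)
Bit 2: prefix='01' -> emit 'o', reset
Bit 3: prefix='0' (no match yet)
Bit 4: prefix='00' -> emit 'n', reset
Bit 5: prefix='0' (no match yet)
Bit 6: prefix='00' -> emit 'n', reset
Bit 7: prefix='0' (no match yet)
Bit 8: prefix='00' -> emit 'n', reset
Bit 9: prefix='1' -> emit 'j', reset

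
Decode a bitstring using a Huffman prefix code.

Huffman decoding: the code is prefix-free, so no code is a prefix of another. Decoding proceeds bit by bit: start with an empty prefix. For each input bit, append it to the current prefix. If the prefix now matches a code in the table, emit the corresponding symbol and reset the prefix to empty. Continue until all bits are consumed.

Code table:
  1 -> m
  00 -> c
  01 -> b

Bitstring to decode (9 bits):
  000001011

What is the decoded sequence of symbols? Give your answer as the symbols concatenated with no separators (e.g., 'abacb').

Bit 0: prefix='0' (no match yet)
Bit 1: prefix='00' -> emit 'c', reset
Bit 2: prefix='0' (no match yet)
Bit 3: prefix='00' -> emit 'c', reset
Bit 4: prefix='0' (no match yet)
Bit 5: prefix='01' -> emit 'b', reset
Bit 6: prefix='0' (no match yet)
Bit 7: prefix='01' -> emit 'b', reset
Bit 8: prefix='1' -> emit 'm', reset

Answer: ccbbm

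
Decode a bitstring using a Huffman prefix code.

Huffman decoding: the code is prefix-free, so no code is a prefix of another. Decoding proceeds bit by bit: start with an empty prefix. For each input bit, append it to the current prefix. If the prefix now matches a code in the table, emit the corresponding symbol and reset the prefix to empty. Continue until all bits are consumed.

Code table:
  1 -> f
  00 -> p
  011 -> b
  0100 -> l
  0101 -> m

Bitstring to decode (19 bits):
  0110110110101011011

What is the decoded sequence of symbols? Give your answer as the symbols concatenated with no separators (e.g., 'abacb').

Answer: bbbmbb

Derivation:
Bit 0: prefix='0' (no match yet)
Bit 1: prefix='01' (no match yet)
Bit 2: prefix='011' -> emit 'b', reset
Bit 3: prefix='0' (no match yet)
Bit 4: prefix='01' (no match yet)
Bit 5: prefix='011' -> emit 'b', reset
Bit 6: prefix='0' (no match yet)
Bit 7: prefix='01' (no match yet)
Bit 8: prefix='011' -> emit 'b', reset
Bit 9: prefix='0' (no match yet)
Bit 10: prefix='01' (no match yet)
Bit 11: prefix='010' (no match yet)
Bit 12: prefix='0101' -> emit 'm', reset
Bit 13: prefix='0' (no match yet)
Bit 14: prefix='01' (no match yet)
Bit 15: prefix='011' -> emit 'b', reset
Bit 16: prefix='0' (no match yet)
Bit 17: prefix='01' (no match yet)
Bit 18: prefix='011' -> emit 'b', reset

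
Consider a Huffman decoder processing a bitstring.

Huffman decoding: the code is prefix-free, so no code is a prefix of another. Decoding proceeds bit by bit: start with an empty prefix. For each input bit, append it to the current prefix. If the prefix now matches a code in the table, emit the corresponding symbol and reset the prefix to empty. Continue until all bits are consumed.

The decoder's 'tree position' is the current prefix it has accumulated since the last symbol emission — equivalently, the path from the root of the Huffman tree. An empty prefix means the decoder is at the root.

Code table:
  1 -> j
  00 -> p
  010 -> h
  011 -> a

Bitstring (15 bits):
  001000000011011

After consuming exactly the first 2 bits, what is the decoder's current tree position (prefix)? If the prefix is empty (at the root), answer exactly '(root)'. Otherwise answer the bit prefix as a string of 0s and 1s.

Bit 0: prefix='0' (no match yet)
Bit 1: prefix='00' -> emit 'p', reset

Answer: (root)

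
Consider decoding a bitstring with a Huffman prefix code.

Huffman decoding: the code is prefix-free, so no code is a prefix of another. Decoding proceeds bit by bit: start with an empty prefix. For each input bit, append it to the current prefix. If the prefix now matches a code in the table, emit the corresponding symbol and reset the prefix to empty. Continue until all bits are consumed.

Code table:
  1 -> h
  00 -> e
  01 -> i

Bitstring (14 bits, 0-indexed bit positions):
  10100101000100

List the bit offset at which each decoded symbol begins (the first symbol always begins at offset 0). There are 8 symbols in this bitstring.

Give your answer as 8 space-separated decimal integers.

Bit 0: prefix='1' -> emit 'h', reset
Bit 1: prefix='0' (no match yet)
Bit 2: prefix='01' -> emit 'i', reset
Bit 3: prefix='0' (no match yet)
Bit 4: prefix='00' -> emit 'e', reset
Bit 5: prefix='1' -> emit 'h', reset
Bit 6: prefix='0' (no match yet)
Bit 7: prefix='01' -> emit 'i', reset
Bit 8: prefix='0' (no match yet)
Bit 9: prefix='00' -> emit 'e', reset
Bit 10: prefix='0' (no match yet)
Bit 11: prefix='01' -> emit 'i', reset
Bit 12: prefix='0' (no match yet)
Bit 13: prefix='00' -> emit 'e', reset

Answer: 0 1 3 5 6 8 10 12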